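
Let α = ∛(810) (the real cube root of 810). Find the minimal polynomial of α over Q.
m_α(x) = x^3 - 810

α satisfies α^3 = 810, so x^3 - 810 annihilates α. By the rational root test, a rational root p/q (in lowest terms) of x^3 - 810 would satisfy p^3 = 810 q^3, forcing q = 1 and p^3 = 810; but 810 is not a perfect cube, contradiction. A monic cubic over Q with no rational root is irreducible (any nontrivial factorization would include a linear factor). Hence x^3 - 810 is the minimal polynomial of α, and in particular [Q(α):Q] = 3.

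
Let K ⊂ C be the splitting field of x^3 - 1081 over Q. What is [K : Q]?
[K : Q] = 6

The roots of x^3 - 1081 are ∛1081, ω∛1081, ω^2∛1081 where ω = e^(2πi/3) is a primitive cube root of unity, so K = Q(∛1081, ω). Now [Q(∛1081):Q] = 3 (since 1081 is not a perfect cube, x^3 - 1081 is irreducible) and [Q(ω):Q] = 2. Both 2 and 3 divide [K:Q], and [K:Q] ≤ 3·2 = 6, so [K:Q] = 6. (Equivalently: Q(∛1081) ⊂ R but ω ∉ R, so [K : Q(∛1081)] = 2.)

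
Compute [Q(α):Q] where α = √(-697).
[Q(α):Q] = 2

[Q(α):Q] equals the degree of the minimal polynomial of α. Here α^2 = -697 and x^2 + 697 is irreducible (d = -697 is squarefree, ≠ 1, hence not a square), so deg(m_α) = 2. Thus [Q(α):Q] = 2.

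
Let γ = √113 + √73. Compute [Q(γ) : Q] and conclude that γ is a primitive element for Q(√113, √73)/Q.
[Q(γ) : Q] = 4 (equivalently, Q(γ) = Q(√113, √73))

Obviously Q(γ) ⊆ Q(√113, √73), and [Q(√113, √73):Q] = 4 (since 113, 73 are distinct squarefree integers > 1 with 8249 not a perfect square). To show equality we compute the minimal polynomial of γ. From γ = √113 + √73: γ^2 = 113 + 2√(8249) + 73 = 186 + 2√(8249), so γ^2 - 186 = 2√(8249); squaring, (γ^2 - 186)^2 = 4·8249, i.e. γ^4 - 372γ^2 + 34596 - 32996 = 0, i.e. γ^4 - 372γ^2 + 1600 = 0. So γ is a root of x^4 - 372x^2 + 1600. This polynomial is irreducible over Q: it has no rational root (each ±√113 ± √73 is irrational), and any factorization into two quadratics over Q would force √(8249) ∈ Q (pairing opposite roots) or √113, √73 ∈ Q (other pairings), all impossible. Hence [Q(γ):Q] = 4 = [Q(√113, √73):Q], so Q(γ) = Q(√113, √73).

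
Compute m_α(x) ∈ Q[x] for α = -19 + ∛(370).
m_α(x) = x^3 + 57x^2 + 1083x + 6489

Set β = α + 19 = ∛(370), so β^3 = 370. Then (α + 19)^3 - 370 = 0, i.e. α is a root of g(x) = (x + 19)^3 - 370 = x^3 + 57x^2 + 1083x + 6489. Since g(x) = h(x + 19) where h(x) = x^3 - 370, and h is irreducible over Q (because 370 is not a perfect cube, so h has no rational root, and a monic cubic with no rational root is irreducible), g is also irreducible (irreducibility is preserved under the substitution x → x + 19). Hence m_α(x) = x^3 + 57x^2 + 1083x + 6489.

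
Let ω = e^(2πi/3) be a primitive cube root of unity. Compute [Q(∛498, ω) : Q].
[Q(∛498, ω) : Q] = 6

[Q(∛498):Q] = 3 (min poly x^3 - 498, irreducible since 498 is not a perfect cube). [Q(ω):Q] = 2 (min poly x^2 + x + 1). Since Q(∛498) ⊂ R and ω ∉ R, we have ω ∉ Q(∛498), so x^2 + x + 1 remains irreducible over Q(∛498) and [Q(∛498, ω) : Q(∛498)] = 2. By the tower law, [Q(∛498, ω) : Q] = 3 · 2 = 6. (In fact Q(∛498, ω) is the splitting field of x^3 - 498 over Q.)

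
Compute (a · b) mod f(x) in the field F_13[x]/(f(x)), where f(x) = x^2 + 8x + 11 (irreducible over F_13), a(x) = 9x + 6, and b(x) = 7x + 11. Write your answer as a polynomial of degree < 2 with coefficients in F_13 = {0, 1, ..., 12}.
a · b ≡ x + 10 (mod f(x))

Multiply in F_13[x]: a(x)·b(x) = (9x + 6)·(7x + 11) = 11x^2 + 11x + 1. This has degree ≥ 2, so divide by f(x) over F_13: 11x^2 + 11x + 1 = (11)·(x^2 + 8x + 11) + (x + 10). Hence a·b ≡ x + 10 (mod f). (F_13[x]/(f) is a field with 13^2 = 169 elements since f is irreducible of degree 2.)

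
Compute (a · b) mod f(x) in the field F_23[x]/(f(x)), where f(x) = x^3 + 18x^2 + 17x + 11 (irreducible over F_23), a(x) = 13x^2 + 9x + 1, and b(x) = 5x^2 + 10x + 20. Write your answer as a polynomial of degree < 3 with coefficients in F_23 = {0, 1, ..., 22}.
a · b ≡ 2x^2 + 14x + 17 (mod f(x))

Multiply in F_23[x]: a(x)·b(x) = (13x^2 + 9x + 1)·(5x^2 + 10x + 20) = 19x^4 + 14x^3 + 10x^2 + 6x + 20. This has degree ≥ 3, so divide by f(x) over F_23: 19x^4 + 14x^3 + 10x^2 + 6x + 20 = (19x + 17)·(x^3 + 18x^2 + 17x + 11) + (2x^2 + 14x + 17). Hence a·b ≡ 2x^2 + 14x + 17 (mod f). (F_23[x]/(f) is a field with 23^3 = 12167 elements since f is irreducible of degree 3.)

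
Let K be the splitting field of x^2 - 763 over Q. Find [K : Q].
[K : Q] = 2

f(x) = x^2 - 763 factors as (x - √763)(x + √763). The splitting field is K = Q(√763). Since 763 is squarefree and > 1, it is not a perfect square, so x^2 - 763 is irreducible over Q and [Q(√763) : Q] = 2. Hence [K : Q] = 2.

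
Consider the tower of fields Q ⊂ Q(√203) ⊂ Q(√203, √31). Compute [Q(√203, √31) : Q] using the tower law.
[Q(√203, √31) : Q] = 4

[Q(√203):Q] = 2 (min poly x^2 - 203, irreducible since 203 is squarefree > 1). For the top step, suppose √31 ∈ Q(√203), say √31 = c + d√203 with c, d ∈ Q. Squaring: 31 = c^2 + 203d^2 + 2cd√203. Since √203 ∉ Q this forces 2cd = 0. If d = 0 then √31 = c ∈ Q, contradicting 31 squarefree > 1. If c = 0 then 31 = 203d^2, so 203·31 = (203d)^2 is a perfect square in Q — but 203·31 = 6293 is not a perfect square (since 203 and 31 are distinct squarefree integers). Contradiction. Hence √31 ∉ Q(√203), so x^2 - 31 stays irreducible over Q(√203) and [Q(√203, √31) : Q(√203)] = 2. By the tower law, [Q(√203, √31) : Q] = 2 · 2 = 4.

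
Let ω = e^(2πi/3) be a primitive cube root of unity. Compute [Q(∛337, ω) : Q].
[Q(∛337, ω) : Q] = 6

[Q(∛337):Q] = 3 (min poly x^3 - 337, irreducible since 337 is not a perfect cube). [Q(ω):Q] = 2 (min poly x^2 + x + 1). Since Q(∛337) ⊂ R and ω ∉ R, we have ω ∉ Q(∛337), so x^2 + x + 1 remains irreducible over Q(∛337) and [Q(∛337, ω) : Q(∛337)] = 2. By the tower law, [Q(∛337, ω) : Q] = 3 · 2 = 6. (In fact Q(∛337, ω) is the splitting field of x^3 - 337 over Q.)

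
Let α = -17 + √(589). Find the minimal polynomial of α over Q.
m_α(x) = x^2 + 34x - 300

From α + 17 = √(589), squaring gives (α + 17)^2 = 589, i.e. α^2 + 34α + 289 = 589, so α^2 + 34α - 300 = 0. The discriminant of x^2 + 34x - 300 is (34)^2 - 4·(-300) = 1156 + 1200 = 2356, and 4·(589) is not a perfect square in Q since 589 is squarefree and ≠ 1. Hence x^2 + 34x - 300 is irreducible over Q and is the minimal polynomial of α.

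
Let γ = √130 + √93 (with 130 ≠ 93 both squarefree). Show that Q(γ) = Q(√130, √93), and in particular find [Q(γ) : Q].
[Q(γ) : Q] = 4 (equivalently, Q(γ) = Q(√130, √93))

Obviously Q(γ) ⊆ Q(√130, √93), and [Q(√130, √93):Q] = 4 (since 130, 93 are distinct squarefree integers > 1 with 12090 not a perfect square). To show equality we compute the minimal polynomial of γ. From γ = √130 + √93: γ^2 = 130 + 2√(12090) + 93 = 223 + 2√(12090), so γ^2 - 223 = 2√(12090); squaring, (γ^2 - 223)^2 = 4·12090, i.e. γ^4 - 446γ^2 + 49729 - 48360 = 0, i.e. γ^4 - 446γ^2 + 1369 = 0. So γ is a root of x^4 - 446x^2 + 1369. This polynomial is irreducible over Q: it has no rational root (each ±√130 ± √93 is irrational), and any factorization into two quadratics over Q would force √(12090) ∈ Q (pairing opposite roots) or √130, √93 ∈ Q (other pairings), all impossible. Hence [Q(γ):Q] = 4 = [Q(√130, √93):Q], so Q(γ) = Q(√130, √93).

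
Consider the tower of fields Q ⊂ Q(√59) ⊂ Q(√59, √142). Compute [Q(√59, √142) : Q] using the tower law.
[Q(√59, √142) : Q] = 4

[Q(√59):Q] = 2 (min poly x^2 - 59, irreducible since 59 is squarefree > 1). For the top step, suppose √142 ∈ Q(√59), say √142 = c + d√59 with c, d ∈ Q. Squaring: 142 = c^2 + 59d^2 + 2cd√59. Since √59 ∉ Q this forces 2cd = 0. If d = 0 then √142 = c ∈ Q, contradicting 142 squarefree > 1. If c = 0 then 142 = 59d^2, so 59·142 = (59d)^2 is a perfect square in Q — but 59·142 = 8378 is not a perfect square (since 59 and 142 are distinct squarefree integers). Contradiction. Hence √142 ∉ Q(√59), so x^2 - 142 stays irreducible over Q(√59) and [Q(√59, √142) : Q(√59)] = 2. By the tower law, [Q(√59, √142) : Q] = 2 · 2 = 4.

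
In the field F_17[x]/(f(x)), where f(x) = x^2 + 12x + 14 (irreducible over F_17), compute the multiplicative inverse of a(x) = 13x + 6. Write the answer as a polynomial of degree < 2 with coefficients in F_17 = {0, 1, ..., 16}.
a(x)^(-1) ≡ x + 5 (mod f(x))

Since f is irreducible over F_17, F_17[x]/(f) is a field and a(x) ≠ 0 has an inverse. Apply the extended Euclidean algorithm to f(x) and a(x) in F_17[x]: f(x) = (4x + 3)·a(x) + (13). The last nonzero remainder is the constant 13 = gcd(f, a) in F_17. Back-substituting through the division chain expresses 13 = s(x)·a(x) + t(x)·f(x) with s(x) ≡ 13x + 14 (mod f), so (13x + 14)·a(x) ≡ 13 (mod f). Multiplying by 13^(-1) ≡ 4 in F_17 gives a(x)^(-1) ≡ 4·(13x + 14) ≡ x + 5 (mod f). Check: (13x + 6)·(x + 5) = 13x^2 + 3x + 13 ≡ 1 (mod x^2 + 12x + 14).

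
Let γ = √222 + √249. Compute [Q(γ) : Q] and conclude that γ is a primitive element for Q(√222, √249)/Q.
[Q(γ) : Q] = 4 (equivalently, Q(γ) = Q(√222, √249))

Obviously Q(γ) ⊆ Q(√222, √249), and [Q(√222, √249):Q] = 4 (since 222, 249 are distinct squarefree integers > 1 with 55278 not a perfect square). To show equality we compute the minimal polynomial of γ. From γ = √222 + √249: γ^2 = 222 + 2√(55278) + 249 = 471 + 2√(55278), so γ^2 - 471 = 2√(55278); squaring, (γ^2 - 471)^2 = 4·55278, i.e. γ^4 - 942γ^2 + 221841 - 221112 = 0, i.e. γ^4 - 942γ^2 + 729 = 0. So γ is a root of x^4 - 942x^2 + 729. This polynomial is irreducible over Q: it has no rational root (each ±√222 ± √249 is irrational), and any factorization into two quadratics over Q would force √(55278) ∈ Q (pairing opposite roots) or √222, √249 ∈ Q (other pairings), all impossible. Hence [Q(γ):Q] = 4 = [Q(√222, √249):Q], so Q(γ) = Q(√222, √249).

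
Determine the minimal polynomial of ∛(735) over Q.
m_α(x) = x^3 - 735

α satisfies α^3 = 735, so x^3 - 735 annihilates α. By the rational root test, a rational root p/q (in lowest terms) of x^3 - 735 would satisfy p^3 = 735 q^3, forcing q = 1 and p^3 = 735; but 735 is not a perfect cube, contradiction. A monic cubic over Q with no rational root is irreducible (any nontrivial factorization would include a linear factor). Hence x^3 - 735 is the minimal polynomial of α, and in particular [Q(α):Q] = 3.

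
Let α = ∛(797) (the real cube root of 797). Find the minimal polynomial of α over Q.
m_α(x) = x^3 - 797

α satisfies α^3 = 797, so x^3 - 797 annihilates α. By the rational root test, a rational root p/q (in lowest terms) of x^3 - 797 would satisfy p^3 = 797 q^3, forcing q = 1 and p^3 = 797; but 797 is not a perfect cube, contradiction. A monic cubic over Q with no rational root is irreducible (any nontrivial factorization would include a linear factor). Hence x^3 - 797 is the minimal polynomial of α, and in particular [Q(α):Q] = 3.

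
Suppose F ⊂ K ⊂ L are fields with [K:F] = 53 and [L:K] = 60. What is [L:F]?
[L:F] = 3180

The tower law says that for any tower of field extensions F ⊂ K ⊂ L with finite degrees, [L:F] = [L:K] · [K:F]. Here this gives [L:F] = 60 · 53 = 3180.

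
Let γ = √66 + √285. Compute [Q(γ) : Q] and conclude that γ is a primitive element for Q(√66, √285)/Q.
[Q(γ) : Q] = 4 (equivalently, Q(γ) = Q(√66, √285))

Obviously Q(γ) ⊆ Q(√66, √285), and [Q(√66, √285):Q] = 4 (since 66, 285 are distinct squarefree integers > 1 with 18810 not a perfect square). To show equality we compute the minimal polynomial of γ. From γ = √66 + √285: γ^2 = 66 + 2√(18810) + 285 = 351 + 2√(18810), so γ^2 - 351 = 2√(18810); squaring, (γ^2 - 351)^2 = 4·18810, i.e. γ^4 - 702γ^2 + 123201 - 75240 = 0, i.e. γ^4 - 702γ^2 + 47961 = 0. So γ is a root of x^4 - 702x^2 + 47961. This polynomial is irreducible over Q: it has no rational root (each ±√66 ± √285 is irrational), and any factorization into two quadratics over Q would force √(18810) ∈ Q (pairing opposite roots) or √66, √285 ∈ Q (other pairings), all impossible. Hence [Q(γ):Q] = 4 = [Q(√66, √285):Q], so Q(γ) = Q(√66, √285).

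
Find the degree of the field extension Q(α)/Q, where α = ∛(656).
[Q(α):Q] = 3

The minimal polynomial of α is x^3 - 656, irreducible over Q since 656 is not a perfect cube (so x^3 - 656 has no rational root). Hence [Q(α):Q] = deg(m_α) = 3.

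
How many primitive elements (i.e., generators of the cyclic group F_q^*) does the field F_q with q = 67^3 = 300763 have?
There are φ(300762) = 75600 primitive elements

F_q^* is cyclic of order q - 1 = 300762. A cyclic group of order m has exactly φ(m) generators. Here m = 300762 = 2 · 3^2 · 7^2 · 11 · 31, so the number of primitive elements is φ(300762) = 75600.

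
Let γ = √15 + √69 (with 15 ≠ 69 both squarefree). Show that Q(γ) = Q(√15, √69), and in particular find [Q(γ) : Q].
[Q(γ) : Q] = 4 (equivalently, Q(γ) = Q(√15, √69))

Obviously Q(γ) ⊆ Q(√15, √69), and [Q(√15, √69):Q] = 4 (since 15, 69 are distinct squarefree integers > 1 with 1035 not a perfect square). To show equality we compute the minimal polynomial of γ. From γ = √15 + √69: γ^2 = 15 + 2√(1035) + 69 = 84 + 2√(1035), so γ^2 - 84 = 2√(1035); squaring, (γ^2 - 84)^2 = 4·1035, i.e. γ^4 - 168γ^2 + 7056 - 4140 = 0, i.e. γ^4 - 168γ^2 + 2916 = 0. So γ is a root of x^4 - 168x^2 + 2916. This polynomial is irreducible over Q: it has no rational root (each ±√15 ± √69 is irrational), and any factorization into two quadratics over Q would force √(1035) ∈ Q (pairing opposite roots) or √15, √69 ∈ Q (other pairings), all impossible. Hence [Q(γ):Q] = 4 = [Q(√15, √69):Q], so Q(γ) = Q(√15, √69).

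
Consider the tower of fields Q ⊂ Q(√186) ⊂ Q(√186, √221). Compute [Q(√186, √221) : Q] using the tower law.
[Q(√186, √221) : Q] = 4

[Q(√186):Q] = 2 (min poly x^2 - 186, irreducible since 186 is squarefree > 1). For the top step, suppose √221 ∈ Q(√186), say √221 = c + d√186 with c, d ∈ Q. Squaring: 221 = c^2 + 186d^2 + 2cd√186. Since √186 ∉ Q this forces 2cd = 0. If d = 0 then √221 = c ∈ Q, contradicting 221 squarefree > 1. If c = 0 then 221 = 186d^2, so 186·221 = (186d)^2 is a perfect square in Q — but 186·221 = 41106 is not a perfect square (since 186 and 221 are distinct squarefree integers). Contradiction. Hence √221 ∉ Q(√186), so x^2 - 221 stays irreducible over Q(√186) and [Q(√186, √221) : Q(√186)] = 2. By the tower law, [Q(√186, √221) : Q] = 2 · 2 = 4.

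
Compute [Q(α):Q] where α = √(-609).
[Q(α):Q] = 2

[Q(α):Q] equals the degree of the minimal polynomial of α. Here α^2 = -609 and x^2 + 609 is irreducible (d = -609 is squarefree, ≠ 1, hence not a square), so deg(m_α) = 2. Thus [Q(α):Q] = 2.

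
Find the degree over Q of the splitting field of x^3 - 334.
[K : Q] = 6

The roots of x^3 - 334 are ∛334, ω∛334, ω^2∛334 where ω = e^(2πi/3) is a primitive cube root of unity, so K = Q(∛334, ω). Now [Q(∛334):Q] = 3 (since 334 is not a perfect cube, x^3 - 334 is irreducible) and [Q(ω):Q] = 2. Both 2 and 3 divide [K:Q], and [K:Q] ≤ 3·2 = 6, so [K:Q] = 6. (Equivalently: Q(∛334) ⊂ R but ω ∉ R, so [K : Q(∛334)] = 2.)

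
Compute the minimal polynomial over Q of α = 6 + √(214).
m_α(x) = x^2 - 12x - 178

From α - 6 = √(214), squaring gives (α - 6)^2 = 214, i.e. α^2 - 12α + 36 = 214, so α^2 - 12α - 178 = 0. The discriminant of x^2 - 12x - 178 is (-12)^2 - 4·(-178) = 144 + 712 = 856, and 4·(214) is not a perfect square in Q since 214 is squarefree and ≠ 1. Hence x^2 - 12x - 178 is irreducible over Q and is the minimal polynomial of α.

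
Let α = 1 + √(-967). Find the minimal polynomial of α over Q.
m_α(x) = x^2 - 2x + 968

From α - 1 = √(-967), squaring gives (α - 1)^2 = -967, i.e. α^2 - 2α + 1 = -967, so α^2 - 2α + 968 = 0. The discriminant of x^2 - 2x + 968 is (-2)^2 - 4·(968) = 4 - 3872 = -3868, and 4·(-967) is not a perfect square in Q since -967 is squarefree and ≠ 1. Hence x^2 - 2x + 968 is irreducible over Q and is the minimal polynomial of α.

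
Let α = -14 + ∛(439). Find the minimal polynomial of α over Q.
m_α(x) = x^3 + 42x^2 + 588x + 2305

Set β = α + 14 = ∛(439), so β^3 = 439. Then (α + 14)^3 - 439 = 0, i.e. α is a root of g(x) = (x + 14)^3 - 439 = x^3 + 42x^2 + 588x + 2305. Since g(x) = h(x + 14) where h(x) = x^3 - 439, and h is irreducible over Q (because 439 is not a perfect cube, so h has no rational root, and a monic cubic with no rational root is irreducible), g is also irreducible (irreducibility is preserved under the substitution x → x + 14). Hence m_α(x) = x^3 + 42x^2 + 588x + 2305.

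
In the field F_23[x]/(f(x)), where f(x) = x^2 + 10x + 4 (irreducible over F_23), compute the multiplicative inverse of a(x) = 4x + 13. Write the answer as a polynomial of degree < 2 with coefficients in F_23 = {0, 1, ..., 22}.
a(x)^(-1) ≡ 15x + 15 (mod f(x))

Since f is irreducible over F_23, F_23[x]/(f) is a field and a(x) ≠ 0 has an inverse. Apply the extended Euclidean algorithm to f(x) and a(x) in F_23[x]: f(x) = (6x + 6)·a(x) + (18). The last nonzero remainder is the constant 18 = gcd(f, a) in F_23. Back-substituting through the division chain expresses 18 = s(x)·a(x) + t(x)·f(x) with s(x) ≡ 17x + 17 (mod f), so (17x + 17)·a(x) ≡ 18 (mod f). Multiplying by 18^(-1) ≡ 9 in F_23 gives a(x)^(-1) ≡ 9·(17x + 17) ≡ 15x + 15 (mod f). Check: (4x + 13)·(15x + 15) = 14x^2 + 2x + 11 ≡ 1 (mod x^2 + 10x + 4).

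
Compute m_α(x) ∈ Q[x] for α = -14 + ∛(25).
m_α(x) = x^3 + 42x^2 + 588x + 2719

Set β = α + 14 = ∛(25), so β^3 = 25. Then (α + 14)^3 - 25 = 0, i.e. α is a root of g(x) = (x + 14)^3 - 25 = x^3 + 42x^2 + 588x + 2719. Since g(x) = h(x + 14) where h(x) = x^3 - 25, and h is irreducible over Q (because 25 is not a perfect cube, so h has no rational root, and a monic cubic with no rational root is irreducible), g is also irreducible (irreducibility is preserved under the substitution x → x + 14). Hence m_α(x) = x^3 + 42x^2 + 588x + 2719.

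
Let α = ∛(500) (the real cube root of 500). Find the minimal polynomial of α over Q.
m_α(x) = x^3 - 500

α satisfies α^3 = 500, so x^3 - 500 annihilates α. By the rational root test, a rational root p/q (in lowest terms) of x^3 - 500 would satisfy p^3 = 500 q^3, forcing q = 1 and p^3 = 500; but 500 is not a perfect cube, contradiction. A monic cubic over Q with no rational root is irreducible (any nontrivial factorization would include a linear factor). Hence x^3 - 500 is the minimal polynomial of α, and in particular [Q(α):Q] = 3.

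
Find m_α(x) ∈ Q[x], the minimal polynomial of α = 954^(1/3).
m_α(x) = x^3 - 954

α satisfies α^3 = 954, so x^3 - 954 annihilates α. By the rational root test, a rational root p/q (in lowest terms) of x^3 - 954 would satisfy p^3 = 954 q^3, forcing q = 1 and p^3 = 954; but 954 is not a perfect cube, contradiction. A monic cubic over Q with no rational root is irreducible (any nontrivial factorization would include a linear factor). Hence x^3 - 954 is the minimal polynomial of α, and in particular [Q(α):Q] = 3.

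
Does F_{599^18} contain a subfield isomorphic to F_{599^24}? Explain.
No: F_{599^24} is not a subfield of F_{599^18}

F_{p^m} embeds in F_{p^n} iff m | n. Here 24 ∤ 18 (since 18 = 0·24 + 18 with remainder 18 ≠ 0), so F_{599^24} is not a subfield of F_{599^18}. Equivalently: if it were, the tower law would give 24 = [F_{599^24}:F_599] dividing [F_{599^18}:F_599] = 18, contradiction.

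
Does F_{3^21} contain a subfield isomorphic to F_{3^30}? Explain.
No: F_{3^30} is not a subfield of F_{3^21}

F_{p^m} embeds in F_{p^n} iff m | n. Here 30 ∤ 21 (since 21 = 0·30 + 21 with remainder 21 ≠ 0), so F_{3^30} is not a subfield of F_{3^21}. Equivalently: if it were, the tower law would give 30 = [F_{3^30}:F_3] dividing [F_{3^21}:F_3] = 21, contradiction.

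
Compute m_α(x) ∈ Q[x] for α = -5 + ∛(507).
m_α(x) = x^3 + 15x^2 + 75x - 382

Set β = α + 5 = ∛(507), so β^3 = 507. Then (α + 5)^3 - 507 = 0, i.e. α is a root of g(x) = (x + 5)^3 - 507 = x^3 + 15x^2 + 75x - 382. Since g(x) = h(x + 5) where h(x) = x^3 - 507, and h is irreducible over Q (because 507 is not a perfect cube, so h has no rational root, and a monic cubic with no rational root is irreducible), g is also irreducible (irreducibility is preserved under the substitution x → x + 5). Hence m_α(x) = x^3 + 15x^2 + 75x - 382.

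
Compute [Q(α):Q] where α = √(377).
[Q(α):Q] = 2

[Q(α):Q] equals the degree of the minimal polynomial of α. Here α^2 = 377 and x^2 - 377 is irreducible (d = 377 is squarefree, ≠ 1, hence not a square), so deg(m_α) = 2. Thus [Q(α):Q] = 2.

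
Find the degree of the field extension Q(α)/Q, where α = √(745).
[Q(α):Q] = 2

[Q(α):Q] equals the degree of the minimal polynomial of α. Here α^2 = 745 and x^2 - 745 is irreducible (d = 745 is squarefree, ≠ 1, hence not a square), so deg(m_α) = 2. Thus [Q(α):Q] = 2.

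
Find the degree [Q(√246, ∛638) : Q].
[Q(√246, ∛638) : Q] = 6

Let L = Q(√246, ∛638). Since Q(√246) ⊂ L and [Q(√246):Q] = 2, the tower law gives 2 | [L:Q]. Likewise Q(∛638) ⊂ L with [Q(∛638):Q] = 3 (because 638 is not a perfect cube), so 3 | [L:Q]. As gcd(2,3) = 1, [L:Q] is divisible by 6. Conversely L is generated over Q by √246 and ∛638, so [L:Q] ≤ 2·3 = 6. Therefore [Q(√246, ∛638) : Q] = 6.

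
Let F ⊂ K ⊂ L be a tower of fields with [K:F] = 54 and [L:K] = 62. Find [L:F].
[L:F] = 3348

The tower law says that for any tower of field extensions F ⊂ K ⊂ L with finite degrees, [L:F] = [L:K] · [K:F]. Here this gives [L:F] = 62 · 54 = 3348.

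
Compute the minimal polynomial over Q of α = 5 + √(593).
m_α(x) = x^2 - 10x - 568

From α - 5 = √(593), squaring gives (α - 5)^2 = 593, i.e. α^2 - 10α + 25 = 593, so α^2 - 10α - 568 = 0. The discriminant of x^2 - 10x - 568 is (-10)^2 - 4·(-568) = 100 + 2272 = 2372, and 4·(593) is not a perfect square in Q since 593 is squarefree and ≠ 1. Hence x^2 - 10x - 568 is irreducible over Q and is the minimal polynomial of α.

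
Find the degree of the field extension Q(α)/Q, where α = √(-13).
[Q(α):Q] = 2

[Q(α):Q] equals the degree of the minimal polynomial of α. Here α^2 = -13 and x^2 + 13 is irreducible (d = -13 is squarefree, ≠ 1, hence not a square), so deg(m_α) = 2. Thus [Q(α):Q] = 2.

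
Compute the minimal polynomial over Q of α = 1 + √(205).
m_α(x) = x^2 - 2x - 204

From α - 1 = √(205), squaring gives (α - 1)^2 = 205, i.e. α^2 - 2α + 1 = 205, so α^2 - 2α - 204 = 0. The discriminant of x^2 - 2x - 204 is (-2)^2 - 4·(-204) = 4 + 816 = 820, and 4·(205) is not a perfect square in Q since 205 is squarefree and ≠ 1. Hence x^2 - 2x - 204 is irreducible over Q and is the minimal polynomial of α.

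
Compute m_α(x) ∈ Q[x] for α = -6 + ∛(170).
m_α(x) = x^3 + 18x^2 + 108x + 46

Set β = α + 6 = ∛(170), so β^3 = 170. Then (α + 6)^3 - 170 = 0, i.e. α is a root of g(x) = (x + 6)^3 - 170 = x^3 + 18x^2 + 108x + 46. Since g(x) = h(x + 6) where h(x) = x^3 - 170, and h is irreducible over Q (because 170 is not a perfect cube, so h has no rational root, and a monic cubic with no rational root is irreducible), g is also irreducible (irreducibility is preserved under the substitution x → x + 6). Hence m_α(x) = x^3 + 18x^2 + 108x + 46.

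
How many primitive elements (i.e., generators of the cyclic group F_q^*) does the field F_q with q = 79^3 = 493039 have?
There are φ(493038) = 127008 primitive elements

F_q^* is cyclic of order q - 1 = 493038. A cyclic group of order m has exactly φ(m) generators. Here m = 493038 = 2 · 3^2 · 7^2 · 13 · 43, so the number of primitive elements is φ(493038) = 127008.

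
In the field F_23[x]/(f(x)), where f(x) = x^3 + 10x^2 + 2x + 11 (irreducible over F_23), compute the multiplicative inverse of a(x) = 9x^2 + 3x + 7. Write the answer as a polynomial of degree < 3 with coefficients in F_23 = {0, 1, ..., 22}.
a(x)^(-1) ≡ 20x^2 + 21x + 14 (mod f(x))

Since f is irreducible over F_23, F_23[x]/(f) is a field and a(x) ≠ 0 has an inverse. Apply the extended Euclidean algorithm to f(x) and a(x) in F_23[x]: f(x) = (18x + 13)·a(x) + (21x + 12);  a(x) = (7x + 6)·(21x + 12) + (4). The last nonzero remainder is the constant 4 = gcd(f, a) in F_23. Back-substituting through the division chain expresses 4 = s(x)·a(x) + t(x)·f(x) with s(x) ≡ 11x^2 + 15x + 10 (mod f), so (11x^2 + 15x + 10)·a(x) ≡ 4 (mod f). Multiplying by 4^(-1) ≡ 6 in F_23 gives a(x)^(-1) ≡ 6·(11x^2 + 15x + 10) ≡ 20x^2 + 21x + 14 (mod f). Check: (9x^2 + 3x + 7)·(20x^2 + 21x + 14) = 19x^4 + 19x^3 + 7x^2 + 5x + 6 ≡ 1 (mod x^3 + 10x^2 + 2x + 11).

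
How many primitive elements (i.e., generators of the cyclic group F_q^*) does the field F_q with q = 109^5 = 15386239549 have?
There are φ(15386239548) = 4937112000 primitive elements

F_q^* is cyclic of order q - 1 = 15386239548. A cyclic group of order m has exactly φ(m) generators. Here m = 15386239548 = 2^2 · 3^3 · 31 · 191 · 24061, so the number of primitive elements is φ(15386239548) = 4937112000.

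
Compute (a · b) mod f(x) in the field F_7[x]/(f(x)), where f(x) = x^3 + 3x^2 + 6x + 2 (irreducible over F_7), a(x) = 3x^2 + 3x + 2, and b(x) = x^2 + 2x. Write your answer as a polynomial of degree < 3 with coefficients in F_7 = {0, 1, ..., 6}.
a · b ≡ 4x^2 + 5x (mod f(x))

Multiply in F_7[x]: a(x)·b(x) = (3x^2 + 3x + 2)·(x^2 + 2x) = 3x^4 + 2x^3 + x^2 + 4x. This has degree ≥ 3, so divide by f(x) over F_7: 3x^4 + 2x^3 + x^2 + 4x = (3x)·(x^3 + 3x^2 + 6x + 2) + (4x^2 + 5x). Hence a·b ≡ 4x^2 + 5x (mod f). (F_7[x]/(f) is a field with 7^3 = 343 elements since f is irreducible of degree 3.)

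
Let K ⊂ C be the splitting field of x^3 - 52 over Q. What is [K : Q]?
[K : Q] = 6

The roots of x^3 - 52 are ∛52, ω∛52, ω^2∛52 where ω = e^(2πi/3) is a primitive cube root of unity, so K = Q(∛52, ω). Now [Q(∛52):Q] = 3 (since 52 is not a perfect cube, x^3 - 52 is irreducible) and [Q(ω):Q] = 2. Both 2 and 3 divide [K:Q], and [K:Q] ≤ 3·2 = 6, so [K:Q] = 6. (Equivalently: Q(∛52) ⊂ R but ω ∉ R, so [K : Q(∛52)] = 2.)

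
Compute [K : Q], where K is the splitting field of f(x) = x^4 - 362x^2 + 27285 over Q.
[K : Q] = 4

Solving the quadratic in x^2: x^2 = (362 ± √(362^2 - 4·27285))/2 = (362 ± √21904)/2 = (362 ± 148)/2, giving x^2 = 107 or x^2 = 255. So f(x) = (x^2 - 107)(x^2 - 255) and the roots of f are ±√107, ±√255. Hence the splitting field is K = Q(√107, √255). Since 107 and 255 are distinct squarefree integers > 1, their product 27285 is not a perfect square, so √255 ∉ Q(√107). By the tower law [K:Q] = [Q(√107,√255):Q(√107)] · [Q(√107):Q] = 2 · 2 = 4.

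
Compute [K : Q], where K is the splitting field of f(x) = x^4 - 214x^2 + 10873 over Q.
[K : Q] = 4

Solving the quadratic in x^2: x^2 = (214 ± √(214^2 - 4·10873))/2 = (214 ± √2304)/2 = (214 ± 48)/2, giving x^2 = 131 or x^2 = 83. So f(x) = (x^2 - 131)(x^2 - 83) and the roots of f are ±√131, ±√83. Hence the splitting field is K = Q(√131, √83). Since 131 and 83 are distinct squarefree integers > 1, their product 10873 is not a perfect square, so √83 ∉ Q(√131). By the tower law [K:Q] = [Q(√131,√83):Q(√131)] · [Q(√131):Q] = 2 · 2 = 4.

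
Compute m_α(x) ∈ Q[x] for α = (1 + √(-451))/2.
m_α(x) = x^2 - x + 113

From 2α - 1 = √(-451), squaring gives (2α - 1)^2 = -451, i.e. 4α^2 - 4α + 1 = -451, so α^2 - α + (1 + 451)/4 = 0. Since -451 ≡ 1 (mod 4), (1 + 451)/4 = 113 ∈ Z. The polynomial x^2 - x + 113 has discriminant 1 - 4·(113) = -451, which is not a perfect square in Q (d = -451 is squarefree and ≠ 1), so x^2 - x + 113 is irreducible over Q. It is the minimal polynomial of α.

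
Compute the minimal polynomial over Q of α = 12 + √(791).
m_α(x) = x^2 - 24x - 647

From α - 12 = √(791), squaring gives (α - 12)^2 = 791, i.e. α^2 - 24α + 144 = 791, so α^2 - 24α - 647 = 0. The discriminant of x^2 - 24x - 647 is (-24)^2 - 4·(-647) = 576 + 2588 = 3164, and 4·(791) is not a perfect square in Q since 791 is squarefree and ≠ 1. Hence x^2 - 24x - 647 is irreducible over Q and is the minimal polynomial of α.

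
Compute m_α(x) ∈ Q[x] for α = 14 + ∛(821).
m_α(x) = x^3 - 42x^2 + 588x - 3565

Set β = α - 14 = ∛(821), so β^3 = 821. Then (α - 14)^3 - 821 = 0, i.e. α is a root of g(x) = (x - 14)^3 - 821 = x^3 - 42x^2 + 588x - 3565. Since g(x) = h(x - 14) where h(x) = x^3 - 821, and h is irreducible over Q (because 821 is not a perfect cube, so h has no rational root, and a monic cubic with no rational root is irreducible), g is also irreducible (irreducibility is preserved under the substitution x → x - 14). Hence m_α(x) = x^3 - 42x^2 + 588x - 3565.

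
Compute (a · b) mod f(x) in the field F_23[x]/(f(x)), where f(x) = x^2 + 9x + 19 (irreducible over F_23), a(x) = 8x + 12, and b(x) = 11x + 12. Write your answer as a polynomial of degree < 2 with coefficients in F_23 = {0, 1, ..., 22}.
a · b ≡ 11x + 13 (mod f(x))

Multiply in F_23[x]: a(x)·b(x) = (8x + 12)·(11x + 12) = 19x^2 + 21x + 6. This has degree ≥ 2, so divide by f(x) over F_23: 19x^2 + 21x + 6 = (19)·(x^2 + 9x + 19) + (11x + 13). Hence a·b ≡ 11x + 13 (mod f). (F_23[x]/(f) is a field with 23^2 = 529 elements since f is irreducible of degree 2.)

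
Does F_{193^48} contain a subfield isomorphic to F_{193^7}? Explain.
No: F_{193^7} is not a subfield of F_{193^48}

F_{p^m} embeds in F_{p^n} iff m | n. Here 7 ∤ 48 (since 48 = 6·7 + 6 with remainder 6 ≠ 0), so F_{193^7} is not a subfield of F_{193^48}. Equivalently: if it were, the tower law would give 7 = [F_{193^7}:F_193] dividing [F_{193^48}:F_193] = 48, contradiction.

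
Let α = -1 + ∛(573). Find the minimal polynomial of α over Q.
m_α(x) = x^3 + 3x^2 + 3x - 572

Set β = α + 1 = ∛(573), so β^3 = 573. Then (α + 1)^3 - 573 = 0, i.e. α is a root of g(x) = (x + 1)^3 - 573 = x^3 + 3x^2 + 3x - 572. Since g(x) = h(x + 1) where h(x) = x^3 - 573, and h is irreducible over Q (because 573 is not a perfect cube, so h has no rational root, and a monic cubic with no rational root is irreducible), g is also irreducible (irreducibility is preserved under the substitution x → x + 1). Hence m_α(x) = x^3 + 3x^2 + 3x - 572.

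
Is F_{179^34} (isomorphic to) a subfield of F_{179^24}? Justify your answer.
No: F_{179^34} is not a subfield of F_{179^24}

F_{p^m} embeds in F_{p^n} iff m | n. Here 34 ∤ 24 (since 24 = 0·34 + 24 with remainder 24 ≠ 0), so F_{179^34} is not a subfield of F_{179^24}. Equivalently: if it were, the tower law would give 34 = [F_{179^34}:F_179] dividing [F_{179^24}:F_179] = 24, contradiction.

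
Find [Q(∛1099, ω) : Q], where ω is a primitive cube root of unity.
[Q(∛1099, ω) : Q] = 6

[Q(∛1099):Q] = 3 (min poly x^3 - 1099, irreducible since 1099 is not a perfect cube). [Q(ω):Q] = 2 (min poly x^2 + x + 1). Since Q(∛1099) ⊂ R and ω ∉ R, we have ω ∉ Q(∛1099), so x^2 + x + 1 remains irreducible over Q(∛1099) and [Q(∛1099, ω) : Q(∛1099)] = 2. By the tower law, [Q(∛1099, ω) : Q] = 3 · 2 = 6. (In fact Q(∛1099, ω) is the splitting field of x^3 - 1099 over Q.)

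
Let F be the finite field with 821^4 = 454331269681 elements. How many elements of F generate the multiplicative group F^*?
There are φ(454331269680) = 117336883200 primitive elements

F_q^* is cyclic of order q - 1 = 454331269680. A cyclic group of order m has exactly φ(m) generators. Here m = 454331269680 = 2^4 · 3 · 5 · 41 · 137 · 337021, so the number of primitive elements is φ(454331269680) = 117336883200.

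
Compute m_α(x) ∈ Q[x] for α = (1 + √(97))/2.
m_α(x) = x^2 - x - 24

From 2α - 1 = √(97), squaring gives (2α - 1)^2 = 97, i.e. 4α^2 - 4α + 1 = 97, so α^2 - α + (1 - 97)/4 = 0. Since 97 ≡ 1 (mod 4), (1 - 97)/4 = -24 ∈ Z. The polynomial x^2 - x - 24 has discriminant 1 - 4·(-24) = 97, which is not a perfect square in Q (d = 97 is squarefree and ≠ 1), so x^2 - x - 24 is irreducible over Q. It is the minimal polynomial of α.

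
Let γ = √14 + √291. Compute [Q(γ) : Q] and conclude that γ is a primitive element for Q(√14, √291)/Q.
[Q(γ) : Q] = 4 (equivalently, Q(γ) = Q(√14, √291))

Obviously Q(γ) ⊆ Q(√14, √291), and [Q(√14, √291):Q] = 4 (since 14, 291 are distinct squarefree integers > 1 with 4074 not a perfect square). To show equality we compute the minimal polynomial of γ. From γ = √14 + √291: γ^2 = 14 + 2√(4074) + 291 = 305 + 2√(4074), so γ^2 - 305 = 2√(4074); squaring, (γ^2 - 305)^2 = 4·4074, i.e. γ^4 - 610γ^2 + 93025 - 16296 = 0, i.e. γ^4 - 610γ^2 + 76729 = 0. So γ is a root of x^4 - 610x^2 + 76729. This polynomial is irreducible over Q: it has no rational root (each ±√14 ± √291 is irrational), and any factorization into two quadratics over Q would force √(4074) ∈ Q (pairing opposite roots) or √14, √291 ∈ Q (other pairings), all impossible. Hence [Q(γ):Q] = 4 = [Q(√14, √291):Q], so Q(γ) = Q(√14, √291).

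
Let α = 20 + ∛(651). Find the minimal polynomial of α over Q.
m_α(x) = x^3 - 60x^2 + 1200x - 8651

Set β = α - 20 = ∛(651), so β^3 = 651. Then (α - 20)^3 - 651 = 0, i.e. α is a root of g(x) = (x - 20)^3 - 651 = x^3 - 60x^2 + 1200x - 8651. Since g(x) = h(x - 20) where h(x) = x^3 - 651, and h is irreducible over Q (because 651 is not a perfect cube, so h has no rational root, and a monic cubic with no rational root is irreducible), g is also irreducible (irreducibility is preserved under the substitution x → x - 20). Hence m_α(x) = x^3 - 60x^2 + 1200x - 8651.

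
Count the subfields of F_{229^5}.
F_{229^5} has 2 subfields

The subfields of F_{p^n} are exactly the fields F_{p^d} for d | n (each is the fixed field of the unique index-d subgroup of Gal(F_{p^n}/F_p) ≅ Z/nZ). The divisors of n = 5 are {1, 5}, giving 2 subfields: F_{229^1}, F_{229^5}.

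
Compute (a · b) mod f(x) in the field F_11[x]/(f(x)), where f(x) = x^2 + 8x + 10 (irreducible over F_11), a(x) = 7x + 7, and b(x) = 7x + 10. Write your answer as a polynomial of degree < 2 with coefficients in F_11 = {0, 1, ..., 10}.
a · b ≡ 2x + 9 (mod f(x))

Multiply in F_11[x]: a(x)·b(x) = (7x + 7)·(7x + 10) = 5x^2 + 9x + 4. This has degree ≥ 2, so divide by f(x) over F_11: 5x^2 + 9x + 4 = (5)·(x^2 + 8x + 10) + (2x + 9). Hence a·b ≡ 2x + 9 (mod f). (F_11[x]/(f) is a field with 11^2 = 121 elements since f is irreducible of degree 2.)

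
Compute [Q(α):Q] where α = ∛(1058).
[Q(α):Q] = 3

The minimal polynomial of α is x^3 - 1058, irreducible over Q since 1058 is not a perfect cube (so x^3 - 1058 has no rational root). Hence [Q(α):Q] = deg(m_α) = 3.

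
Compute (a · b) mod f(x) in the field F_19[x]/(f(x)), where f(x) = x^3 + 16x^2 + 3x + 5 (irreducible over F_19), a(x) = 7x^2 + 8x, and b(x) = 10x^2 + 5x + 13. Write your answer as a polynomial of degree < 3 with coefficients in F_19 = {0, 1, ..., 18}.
a · b ≡ 3x^2 + 14x + 9 (mod f(x))

Multiply in F_19[x]: a(x)·b(x) = (7x^2 + 8x)·(10x^2 + 5x + 13) = 13x^4 + x^3 + 17x^2 + 9x. This has degree ≥ 3, so divide by f(x) over F_19: 13x^4 + x^3 + 17x^2 + 9x = (13x + 2)·(x^3 + 16x^2 + 3x + 5) + (3x^2 + 14x + 9). Hence a·b ≡ 3x^2 + 14x + 9 (mod f). (F_19[x]/(f) is a field with 19^3 = 6859 elements since f is irreducible of degree 3.)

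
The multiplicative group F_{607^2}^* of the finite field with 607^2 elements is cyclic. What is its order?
|F_{607^2}^*| = 368448

F_{607^2} has 607^2 = 368449 elements; its multiplicative group consists of all nonzero elements, so |F_{607^2}^*| = 368449 - 1 = 368448. (It is cyclic since any finite subgroup of the multiplicative group of a field is cyclic.)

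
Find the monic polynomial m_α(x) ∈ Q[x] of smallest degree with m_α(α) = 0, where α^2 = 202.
m_α(x) = x^2 - 202

α satisfies α^2 - 202 = 0, so x^2 - 202 annihilates α. Since d = 202 is squarefree and ≠ 1, it is not a perfect square in Q, so x^2 - 202 has no rational root and is therefore irreducible over Q (a degree-2 polynomial over a field is irreducible iff it has no root). Hence m_α(x) = x^2 - 202.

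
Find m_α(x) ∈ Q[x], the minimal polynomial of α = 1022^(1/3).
m_α(x) = x^3 - 1022

α satisfies α^3 = 1022, so x^3 - 1022 annihilates α. By the rational root test, a rational root p/q (in lowest terms) of x^3 - 1022 would satisfy p^3 = 1022 q^3, forcing q = 1 and p^3 = 1022; but 1022 is not a perfect cube, contradiction. A monic cubic over Q with no rational root is irreducible (any nontrivial factorization would include a linear factor). Hence x^3 - 1022 is the minimal polynomial of α, and in particular [Q(α):Q] = 3.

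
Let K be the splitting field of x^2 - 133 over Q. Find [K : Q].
[K : Q] = 2

f(x) = x^2 - 133 factors as (x - √133)(x + √133). The splitting field is K = Q(√133). Since 133 is squarefree and > 1, it is not a perfect square, so x^2 - 133 is irreducible over Q and [Q(√133) : Q] = 2. Hence [K : Q] = 2.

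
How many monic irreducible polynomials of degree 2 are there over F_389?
There are 75466 monic irreducible polynomials of degree 2 over F_389

Each element of F_{389^2} that lies in no proper subfield is a root of exactly one monic irreducible of degree 2 over F_389, and each such polynomial has 2 distinct roots in F_{389^2}. By Möbius inversion the count is N_389(2) = (1/2) Σ_{d|2} μ(2/d) · 389^d = (1/2)(μ(2)·389^1 + μ(1)·389^2) = 150932/2 = 75466.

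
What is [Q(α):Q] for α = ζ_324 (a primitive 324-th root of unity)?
[Q(α):Q] = 108

The minimal polynomial of ζ_324 over Q is the 324-th cyclotomic polynomial Φ_324(x), which is irreducible over Q and has degree φ(324) = 108. Hence [Q(α):Q] = φ(324) = 108.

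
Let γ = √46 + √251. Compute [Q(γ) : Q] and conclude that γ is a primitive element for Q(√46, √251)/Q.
[Q(γ) : Q] = 4 (equivalently, Q(γ) = Q(√46, √251))

Obviously Q(γ) ⊆ Q(√46, √251), and [Q(√46, √251):Q] = 4 (since 46, 251 are distinct squarefree integers > 1 with 11546 not a perfect square). To show equality we compute the minimal polynomial of γ. From γ = √46 + √251: γ^2 = 46 + 2√(11546) + 251 = 297 + 2√(11546), so γ^2 - 297 = 2√(11546); squaring, (γ^2 - 297)^2 = 4·11546, i.e. γ^4 - 594γ^2 + 88209 - 46184 = 0, i.e. γ^4 - 594γ^2 + 42025 = 0. So γ is a root of x^4 - 594x^2 + 42025. This polynomial is irreducible over Q: it has no rational root (each ±√46 ± √251 is irrational), and any factorization into two quadratics over Q would force √(11546) ∈ Q (pairing opposite roots) or √46, √251 ∈ Q (other pairings), all impossible. Hence [Q(γ):Q] = 4 = [Q(√46, √251):Q], so Q(γ) = Q(√46, √251).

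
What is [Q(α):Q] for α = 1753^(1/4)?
[Q(α):Q] = 4

α is a root of x^4 - 1753. By Eisenstein's criterion at the prime p = 1753 (which divides the constant term 1753 but p^2 = 3073009 does not, since 1753 is squarefree), x^4 - 1753 is irreducible over Q. Hence [Q(α):Q] = 4.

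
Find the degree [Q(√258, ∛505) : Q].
[Q(√258, ∛505) : Q] = 6

Let L = Q(√258, ∛505). Since Q(√258) ⊂ L and [Q(√258):Q] = 2, the tower law gives 2 | [L:Q]. Likewise Q(∛505) ⊂ L with [Q(∛505):Q] = 3 (because 505 is not a perfect cube), so 3 | [L:Q]. As gcd(2,3) = 1, [L:Q] is divisible by 6. Conversely L is generated over Q by √258 and ∛505, so [L:Q] ≤ 2·3 = 6. Therefore [Q(√258, ∛505) : Q] = 6.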